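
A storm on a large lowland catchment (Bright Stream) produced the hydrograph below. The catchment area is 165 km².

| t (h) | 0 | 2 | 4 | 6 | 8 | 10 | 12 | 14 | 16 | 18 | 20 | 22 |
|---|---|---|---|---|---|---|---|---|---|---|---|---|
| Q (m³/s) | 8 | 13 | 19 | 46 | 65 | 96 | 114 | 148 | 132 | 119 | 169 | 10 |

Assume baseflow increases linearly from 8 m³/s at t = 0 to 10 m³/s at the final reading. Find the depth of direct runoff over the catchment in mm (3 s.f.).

Direct runoff: 0.00, 4.82, 10.64, 37.45, 56.27, 87.09, 104.91, 138.73, 122.55, 109.36, 159.18, 0.00 m³/s; ΣQ_DR = 831.0 m³/s.
V = ΣQ_DR · Δt = 831.0 × 7200 s = 5.983 × 10^6 m³.
Over A = 165 km², depth = V / A = 36.3 mm.

d ≈ 36.3 mm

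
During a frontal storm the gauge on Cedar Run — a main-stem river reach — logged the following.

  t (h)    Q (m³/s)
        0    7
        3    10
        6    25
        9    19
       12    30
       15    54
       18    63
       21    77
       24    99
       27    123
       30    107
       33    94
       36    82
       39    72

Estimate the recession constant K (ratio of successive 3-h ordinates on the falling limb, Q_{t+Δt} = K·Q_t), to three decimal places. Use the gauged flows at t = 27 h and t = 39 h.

Using the recession-limb readings at t = 27 h and t = 39 h: Q falls from 123 to 72 m³/s over 4 intervals.
K = (Q₂/Q₁)^(1/4) = (72/123)^(1/4) = 0.875.

K ≈ 0.875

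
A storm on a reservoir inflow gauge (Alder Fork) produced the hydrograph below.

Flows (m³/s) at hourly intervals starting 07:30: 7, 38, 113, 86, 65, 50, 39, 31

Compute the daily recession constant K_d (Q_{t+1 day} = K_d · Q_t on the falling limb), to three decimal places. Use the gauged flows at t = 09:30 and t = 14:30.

Between t = 09:30 and t = 14:30 the flow falls from 113 to 31 m³/s over 5×1 h = 5 h.
Per-interval ratio K = (31/113)^(1/5) = 0.7721; K_d = K^(24/1) = 0.002.

K_d ≈ 0.002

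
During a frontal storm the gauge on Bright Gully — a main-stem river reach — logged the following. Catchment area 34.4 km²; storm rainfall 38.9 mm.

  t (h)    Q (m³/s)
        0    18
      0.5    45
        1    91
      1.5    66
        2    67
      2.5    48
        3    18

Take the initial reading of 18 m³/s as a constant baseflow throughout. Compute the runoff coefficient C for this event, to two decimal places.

C ≈ 0.31

ΣQ_DR = 227.0 m³/s; V = ΣQ_DR·Δt = 4.086 × 10^5 m³.
Runoff depth d = V / A = 11.88 mm.
C = d / P = 11.88 / 38.9 = 0.31.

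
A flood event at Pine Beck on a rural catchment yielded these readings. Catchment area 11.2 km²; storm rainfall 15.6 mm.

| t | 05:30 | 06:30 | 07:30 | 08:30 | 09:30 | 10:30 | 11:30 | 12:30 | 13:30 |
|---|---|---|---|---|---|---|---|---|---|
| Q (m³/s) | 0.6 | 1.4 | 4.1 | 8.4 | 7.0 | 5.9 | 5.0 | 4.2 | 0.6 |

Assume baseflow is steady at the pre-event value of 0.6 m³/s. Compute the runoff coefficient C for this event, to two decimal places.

C ≈ 0.66

ΣQ_DR = 31.80 m³/s; V = ΣQ_DR·Δt = 1.145 × 10^5 m³.
Runoff depth d = V / A = 10.22 mm.
C = d / P = 10.22 / 15.6 = 0.66.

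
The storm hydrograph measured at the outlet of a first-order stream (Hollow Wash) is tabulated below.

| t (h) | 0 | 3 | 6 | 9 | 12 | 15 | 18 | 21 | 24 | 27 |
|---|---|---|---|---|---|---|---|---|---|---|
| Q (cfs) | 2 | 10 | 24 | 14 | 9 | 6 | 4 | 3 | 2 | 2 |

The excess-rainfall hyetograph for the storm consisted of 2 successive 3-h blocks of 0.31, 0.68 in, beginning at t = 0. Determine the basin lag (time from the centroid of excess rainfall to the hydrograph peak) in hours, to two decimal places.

t_L ≈ 2.44 h

Centroid of excess rainfall: t_c = Σ P_i·t̄_i / ΣP_i = 3.5606 h (block centres at 1.5, 4.5 h).
Hydrograph peak occurs at t = 6 h, so basin lag t_L = 6 − 3.5606 = 2.44 h.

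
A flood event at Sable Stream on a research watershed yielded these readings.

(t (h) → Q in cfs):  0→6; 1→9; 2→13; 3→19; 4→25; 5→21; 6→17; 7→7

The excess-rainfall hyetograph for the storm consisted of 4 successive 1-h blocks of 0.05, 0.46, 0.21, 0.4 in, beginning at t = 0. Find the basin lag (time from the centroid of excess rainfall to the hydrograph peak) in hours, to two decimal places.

t_L ≈ 1.64 h

Centroid of excess rainfall: t_c = Σ P_i·t̄_i / ΣP_i = 2.3571 h (block centres at 0.5, 1.5, 2.5, 3.5 h).
Hydrograph peak occurs at t = 4 h, so basin lag t_L = 4 − 2.3571 = 1.64 h.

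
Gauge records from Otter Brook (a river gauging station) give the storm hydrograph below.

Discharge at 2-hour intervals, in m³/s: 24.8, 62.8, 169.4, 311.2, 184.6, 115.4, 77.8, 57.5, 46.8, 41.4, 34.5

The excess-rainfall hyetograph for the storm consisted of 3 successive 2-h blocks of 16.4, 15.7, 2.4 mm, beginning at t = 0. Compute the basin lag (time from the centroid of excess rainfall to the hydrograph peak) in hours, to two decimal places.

t_L ≈ 3.81 h

Centroid of excess rainfall: t_c = Σ P_i·t̄_i / ΣP_i = 2.1884 h (block centres at 1, 3, 5 h).
Hydrograph peak occurs at t = 6 h, so basin lag t_L = 6 − 2.1884 = 3.81 h.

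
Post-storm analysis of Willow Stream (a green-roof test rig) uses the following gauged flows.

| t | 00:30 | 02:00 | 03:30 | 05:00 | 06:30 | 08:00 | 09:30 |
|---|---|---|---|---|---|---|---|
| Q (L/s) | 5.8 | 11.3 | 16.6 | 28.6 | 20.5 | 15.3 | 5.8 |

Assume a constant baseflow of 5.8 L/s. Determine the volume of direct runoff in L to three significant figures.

V ≈ 3.42 × 10^5 L

Direct-runoff ordinates (Q − Q_b): 0.0, 5.5, 10.8, 22.8, 14.7, 9.5, 0.0 L/s.
ΣQ_DR = 63.30 L/s.
With Δt = 1.5 h = 5400 s, V = ΣQ_DR · Δt = 63.30 × 5400 = 3.42 × 10^5 L.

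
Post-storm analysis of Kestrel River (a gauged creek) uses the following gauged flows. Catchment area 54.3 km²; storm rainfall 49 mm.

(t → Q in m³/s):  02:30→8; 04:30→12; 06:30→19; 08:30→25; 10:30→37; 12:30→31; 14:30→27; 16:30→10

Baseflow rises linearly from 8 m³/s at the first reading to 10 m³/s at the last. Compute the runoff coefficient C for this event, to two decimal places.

C ≈ 0.26

ΣQ_DR = 97.00 m³/s; V = ΣQ_DR·Δt = 6.984 × 10^5 m³.
Runoff depth d = V / A = 12.86 mm.
C = d / P = 12.86 / 49 = 0.26.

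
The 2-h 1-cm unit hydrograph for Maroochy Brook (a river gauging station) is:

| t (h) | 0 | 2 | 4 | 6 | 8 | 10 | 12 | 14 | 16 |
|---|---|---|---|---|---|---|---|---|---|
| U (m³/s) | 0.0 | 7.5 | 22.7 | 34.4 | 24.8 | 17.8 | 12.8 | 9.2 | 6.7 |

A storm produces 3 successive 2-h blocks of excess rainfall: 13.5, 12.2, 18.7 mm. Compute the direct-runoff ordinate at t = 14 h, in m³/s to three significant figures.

Q ≈ 61.3 m³/s

By discrete convolution, Q_j = Σ (P_i / 10 mm) · U_{j−i}.
At t = 14 h (j=7): Q = (13.5/10)·9.2 + (12.2/10)·12.8 + (18.7/10)·17.8 = 61.3 m³/s.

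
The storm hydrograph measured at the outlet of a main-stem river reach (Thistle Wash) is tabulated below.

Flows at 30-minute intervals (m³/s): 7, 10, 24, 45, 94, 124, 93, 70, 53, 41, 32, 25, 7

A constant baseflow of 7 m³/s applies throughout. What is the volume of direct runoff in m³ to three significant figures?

V ≈ 9.61 × 10^5 m³

Direct-runoff ordinates (Q − Q_b): 0.0, 3.0, 17.0, 38.0, 87.0, 117.0, 86.0, 63.0, 46.0, 34.0, 25.0, 18.0, 0.0 m³/s.
ΣQ_DR = 534.0 m³/s.
With Δt = 0.5 h = 1800 s, V = ΣQ_DR · Δt = 534.0 × 1800 = 9.61 × 10^5 m³.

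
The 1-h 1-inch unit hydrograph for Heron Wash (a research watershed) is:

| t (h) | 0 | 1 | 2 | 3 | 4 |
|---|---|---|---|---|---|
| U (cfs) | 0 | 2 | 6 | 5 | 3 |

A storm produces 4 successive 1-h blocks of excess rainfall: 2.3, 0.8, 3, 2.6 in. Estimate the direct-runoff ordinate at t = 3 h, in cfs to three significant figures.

By discrete convolution, Q_j = Σ (P_i / 1 in) · U_{j−i}.
At t = 3 h (j=3): Q = (2.3/1)·5 + (0.8/1)·6 + (3/1)·2 + (2.6/1)·0 = 22.3 cfs.

Q ≈ 22.3 cfs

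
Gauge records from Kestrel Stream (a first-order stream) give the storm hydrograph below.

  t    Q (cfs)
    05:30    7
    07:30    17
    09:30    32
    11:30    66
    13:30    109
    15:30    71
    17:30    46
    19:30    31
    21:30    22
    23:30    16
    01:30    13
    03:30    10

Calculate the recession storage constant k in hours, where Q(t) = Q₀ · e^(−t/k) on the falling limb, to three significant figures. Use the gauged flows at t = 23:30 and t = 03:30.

k ≈ 8.51 h

On the falling limb, Q drops from 16 to 10 cfs between t = 23:30 and t = 03:30 (Δt = 4 h).
k = −Δt / ln(Q₂/Q₁) = −4 / ln(10/16) = 8.51 h.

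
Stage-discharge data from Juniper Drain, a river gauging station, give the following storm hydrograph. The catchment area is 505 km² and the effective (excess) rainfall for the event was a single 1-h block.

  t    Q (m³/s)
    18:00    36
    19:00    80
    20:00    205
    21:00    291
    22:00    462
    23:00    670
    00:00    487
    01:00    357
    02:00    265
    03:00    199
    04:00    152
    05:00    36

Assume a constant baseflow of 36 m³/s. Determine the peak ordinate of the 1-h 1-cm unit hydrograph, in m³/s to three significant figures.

Direct runoff: 0.0, 44.0, 169.0, 255.0, 426.0, 634.0, 451.0, 321.0, 229.0, 163.0, 116.0, 0.0 m³/s; ΣQ_DR = 2808 m³/s, peak = 634.0 m³/s.
Runoff depth d = ΣQ_DR·Δt / A = 2808 × 3600 / (505 km²) = 20.02 mm.
The 1-cm UH is the DRH scaled by (10 mm)/d, so U_p = 634.0 × 10/20.02 = 317 m³/s.

U_p ≈ 317 m³/s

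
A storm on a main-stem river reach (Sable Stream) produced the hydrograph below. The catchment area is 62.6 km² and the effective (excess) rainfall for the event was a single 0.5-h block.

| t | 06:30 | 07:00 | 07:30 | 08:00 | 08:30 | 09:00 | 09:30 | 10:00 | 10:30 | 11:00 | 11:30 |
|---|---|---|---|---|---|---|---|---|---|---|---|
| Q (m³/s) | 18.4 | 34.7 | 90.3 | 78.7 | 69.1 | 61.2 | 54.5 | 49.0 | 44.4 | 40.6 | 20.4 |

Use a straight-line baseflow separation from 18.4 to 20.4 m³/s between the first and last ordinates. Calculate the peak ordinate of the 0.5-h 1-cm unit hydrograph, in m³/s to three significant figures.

Direct runoff: 0.00, 16.10, 71.50, 59.70, 49.90, 41.80, 34.90, 29.20, 24.40, 20.40, 0.00 m³/s; ΣQ_DR = 347.9 m³/s, peak = 71.50 m³/s.
Runoff depth d = ΣQ_DR·Δt / A = 347.9 × 1800 / (62.6 km²) = 10.00 mm.
The 1-cm UH is the DRH scaled by (10 mm)/d, so U_p = 71.50 × 10/10.00 = 71.5 m³/s.

U_p ≈ 71.5 m³/s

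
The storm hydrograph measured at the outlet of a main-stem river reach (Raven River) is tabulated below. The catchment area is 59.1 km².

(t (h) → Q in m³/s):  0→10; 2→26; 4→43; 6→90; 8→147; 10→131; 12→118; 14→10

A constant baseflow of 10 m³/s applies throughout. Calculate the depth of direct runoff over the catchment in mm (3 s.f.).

d ≈ 60.3 mm

Direct runoff: 0.0, 16.0, 33.0, 80.0, 137.0, 121.0, 108.0, 0.0 m³/s; ΣQ_DR = 495.0 m³/s.
V = ΣQ_DR · Δt = 495.0 × 7200 s = 3.564 × 10^6 m³.
Over A = 59.1 km², depth = V / A = 60.3 mm.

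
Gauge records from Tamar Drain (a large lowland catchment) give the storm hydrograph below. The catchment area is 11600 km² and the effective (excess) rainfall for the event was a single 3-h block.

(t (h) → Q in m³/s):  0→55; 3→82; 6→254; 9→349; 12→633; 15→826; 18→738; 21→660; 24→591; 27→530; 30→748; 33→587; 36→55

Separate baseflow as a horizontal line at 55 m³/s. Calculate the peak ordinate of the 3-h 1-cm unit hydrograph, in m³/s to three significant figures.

Direct runoff: 0.0, 27.0, 199.0, 294.0, 578.0, 771.0, 683.0, 605.0, 536.0, 475.0, 693.0, 532.0, 0.0 m³/s; ΣQ_DR = 5393 m³/s, peak = 771.0 m³/s.
Runoff depth d = ΣQ_DR·Δt / A = 5393 × 10800 / (11600 km²) = 5.021 mm.
The 1-cm UH is the DRH scaled by (10 mm)/d, so U_p = 771.0 × 10/5.021 = 1540 m³/s.

U_p ≈ 1540 m³/s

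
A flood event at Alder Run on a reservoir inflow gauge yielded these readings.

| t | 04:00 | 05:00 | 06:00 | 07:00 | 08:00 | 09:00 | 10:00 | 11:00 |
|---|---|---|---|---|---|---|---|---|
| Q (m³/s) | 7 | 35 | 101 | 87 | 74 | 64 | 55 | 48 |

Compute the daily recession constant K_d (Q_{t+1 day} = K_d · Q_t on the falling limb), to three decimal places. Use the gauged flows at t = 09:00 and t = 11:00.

Between t = 09:00 and t = 11:00 the flow falls from 64 to 48 m³/s over 2×1 h = 2 h.
Per-interval ratio K = (48/64)^(1/2) = 0.8660; K_d = K^(24/1) = 0.032.

K_d ≈ 0.032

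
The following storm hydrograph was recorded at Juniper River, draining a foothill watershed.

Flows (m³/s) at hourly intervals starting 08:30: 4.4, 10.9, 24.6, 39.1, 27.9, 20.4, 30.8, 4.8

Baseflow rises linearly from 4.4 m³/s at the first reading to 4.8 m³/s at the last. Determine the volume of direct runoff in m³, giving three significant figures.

Direct-runoff ordinates (Q − Q_b): 0.00, 6.44, 20.09, 34.53, 23.27, 15.71, 26.06, 0.00 m³/s.
ΣQ_DR = 126.1 m³/s.
With Δt = 1 h = 3600 s, V = ΣQ_DR · Δt = 126.1 × 3600 = 4.54 × 10^5 m³.

V ≈ 4.54 × 10^5 m³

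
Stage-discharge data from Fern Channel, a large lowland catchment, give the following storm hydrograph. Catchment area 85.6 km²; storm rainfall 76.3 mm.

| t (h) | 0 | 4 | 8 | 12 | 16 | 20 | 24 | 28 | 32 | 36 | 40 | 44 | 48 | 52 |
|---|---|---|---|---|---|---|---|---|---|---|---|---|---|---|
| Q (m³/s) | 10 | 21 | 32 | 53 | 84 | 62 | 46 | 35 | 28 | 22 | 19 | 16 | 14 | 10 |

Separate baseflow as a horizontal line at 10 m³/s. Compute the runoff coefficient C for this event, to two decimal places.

C ≈ 0.69

ΣQ_DR = 312.0 m³/s; V = ΣQ_DR·Δt = 4.493 × 10^6 m³.
Runoff depth d = V / A = 52.49 mm.
C = d / P = 52.49 / 76.3 = 0.69.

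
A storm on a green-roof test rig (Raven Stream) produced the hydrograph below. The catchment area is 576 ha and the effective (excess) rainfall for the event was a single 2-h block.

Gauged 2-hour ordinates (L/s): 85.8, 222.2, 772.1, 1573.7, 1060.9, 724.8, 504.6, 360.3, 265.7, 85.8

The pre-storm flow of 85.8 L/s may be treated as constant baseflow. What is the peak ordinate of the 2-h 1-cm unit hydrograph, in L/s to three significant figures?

Direct runoff: 0.0, 136.4, 686.3, 1487.9, 975.1, 639.0, 418.8, 274.5, 179.9, 0.0 L/s; ΣQ_DR = 4798 L/s, peak = 1487.9 L/s.
Runoff depth d = ΣQ_DR·Δt / A = 4798 × 7200 / (576 ha) = 5.997 mm.
The 1-cm UH is the DRH scaled by (10 mm)/d, so U_p = 1487.9 × 10/5.997 = 2480 L/s.

U_p ≈ 2480 L/s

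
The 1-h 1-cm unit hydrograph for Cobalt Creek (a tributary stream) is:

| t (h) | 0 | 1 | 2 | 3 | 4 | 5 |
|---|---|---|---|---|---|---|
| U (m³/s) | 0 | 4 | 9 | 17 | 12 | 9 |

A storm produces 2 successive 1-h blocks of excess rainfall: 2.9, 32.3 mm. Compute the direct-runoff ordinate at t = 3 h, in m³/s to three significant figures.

Q ≈ 34.0 m³/s

By discrete convolution, Q_j = Σ (P_i / 10 mm) · U_{j−i}.
At t = 3 h (j=3): Q = (2.9/10)·17 + (32.3/10)·9 = 34.0 m³/s.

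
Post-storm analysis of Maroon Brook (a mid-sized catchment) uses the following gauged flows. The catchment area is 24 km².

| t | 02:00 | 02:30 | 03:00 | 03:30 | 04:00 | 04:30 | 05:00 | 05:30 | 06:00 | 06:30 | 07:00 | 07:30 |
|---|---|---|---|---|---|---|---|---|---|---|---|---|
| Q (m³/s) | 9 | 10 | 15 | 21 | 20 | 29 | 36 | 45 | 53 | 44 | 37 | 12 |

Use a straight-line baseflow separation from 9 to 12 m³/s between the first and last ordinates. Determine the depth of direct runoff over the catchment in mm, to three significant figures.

d ≈ 15.4 mm

Direct runoff: 0.00, 0.73, 5.45, 11.18, 9.91, 18.64, 25.36, 34.09, 41.82, 32.55, 25.27, 0.00 m³/s; ΣQ_DR = 205.0 m³/s.
V = ΣQ_DR · Δt = 205.0 × 1800 s = 3.690 × 10^5 m³.
Over A = 24 km², depth = V / A = 15.4 mm.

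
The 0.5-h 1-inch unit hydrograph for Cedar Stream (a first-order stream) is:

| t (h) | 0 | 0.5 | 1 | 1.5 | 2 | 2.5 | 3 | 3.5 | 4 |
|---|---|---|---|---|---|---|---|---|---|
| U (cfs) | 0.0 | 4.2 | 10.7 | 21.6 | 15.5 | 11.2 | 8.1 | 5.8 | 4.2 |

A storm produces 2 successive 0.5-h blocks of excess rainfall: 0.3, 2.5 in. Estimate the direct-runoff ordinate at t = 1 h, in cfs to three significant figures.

By discrete convolution, Q_j = Σ (P_i / 1 in) · U_{j−i}.
At t = 1 h (j=2): Q = (0.3/1)·10.7 + (2.5/1)·4.2 = 13.7 cfs.

Q ≈ 13.7 cfs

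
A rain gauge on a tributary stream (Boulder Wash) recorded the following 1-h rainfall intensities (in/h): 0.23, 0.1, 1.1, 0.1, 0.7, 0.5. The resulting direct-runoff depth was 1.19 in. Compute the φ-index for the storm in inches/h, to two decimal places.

Only the 3 blocks with intensity above φ contribute runoff: 1.1, 0.7, 0.5 in/h.
Σ(I−φ)·Δt = d  ⇒  (1.1+0.7+0.5 − 3φ)·1 = 1.19
φ = (2.300 − 1.19/1) / 3 = 0.37 in/h.

φ ≈ 0.37 in/h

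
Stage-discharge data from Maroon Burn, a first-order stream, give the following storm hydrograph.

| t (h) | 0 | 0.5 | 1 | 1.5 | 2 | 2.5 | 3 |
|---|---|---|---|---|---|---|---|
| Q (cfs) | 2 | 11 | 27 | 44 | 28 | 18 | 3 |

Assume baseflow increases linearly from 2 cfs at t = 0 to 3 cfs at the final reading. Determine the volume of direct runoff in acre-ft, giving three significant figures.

V ≈ 4.77 acre-ft

Direct-runoff ordinates (Q − Q_b): 0.00, 8.83, 24.67, 41.50, 25.33, 15.17, 0.00 cfs.
ΣQ_DR = 115.5 cfs.
With Δt = 0.5 h = 1800 s, V = ΣQ_DR · Δt = 115.5 × 1800 = 2.08 × 10^5 ft³ = 4.77 acre-ft.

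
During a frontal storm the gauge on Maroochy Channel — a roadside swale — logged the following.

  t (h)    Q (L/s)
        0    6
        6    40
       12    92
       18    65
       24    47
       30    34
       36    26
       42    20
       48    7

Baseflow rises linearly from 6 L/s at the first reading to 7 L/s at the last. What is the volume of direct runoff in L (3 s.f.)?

Direct-runoff ordinates (Q − Q_b): 0.00, 33.88, 85.75, 58.62, 40.50, 27.38, 19.25, 13.12, 0.00 L/s.
ΣQ_DR = 278.5 L/s.
With Δt = 6 h = 21600 s, V = ΣQ_DR · Δt = 278.5 × 21600 = 6.02 × 10^6 L.

V ≈ 6.02 × 10^6 L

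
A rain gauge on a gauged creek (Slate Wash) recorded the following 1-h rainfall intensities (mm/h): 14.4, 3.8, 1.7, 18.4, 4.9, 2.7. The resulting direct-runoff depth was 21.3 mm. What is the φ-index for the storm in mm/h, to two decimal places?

Only the 2 blocks with intensity above φ contribute runoff: 14.4, 18.4 mm/h.
Σ(I−φ)·Δt = d  ⇒  (14.4+18.4 − 2φ)·1 = 21.3
φ = (32.80 − 21.3/1) / 2 = 5.75 mm/h.

φ ≈ 5.75 mm/h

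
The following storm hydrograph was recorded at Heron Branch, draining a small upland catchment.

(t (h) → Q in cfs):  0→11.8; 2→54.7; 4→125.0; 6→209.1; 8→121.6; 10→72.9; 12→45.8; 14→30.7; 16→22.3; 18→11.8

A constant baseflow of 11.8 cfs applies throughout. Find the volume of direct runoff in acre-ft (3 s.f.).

V ≈ 97.1 acre-ft

Direct-runoff ordinates (Q − Q_b): 0.0, 42.9, 113.2, 197.3, 109.8, 61.1, 34.0, 18.9, 10.5, 0.0 cfs.
ΣQ_DR = 587.7 cfs.
With Δt = 2 h = 7200 s, V = ΣQ_DR · Δt = 587.7 × 7200 = 4.23 × 10^6 ft³ = 97.1 acre-ft.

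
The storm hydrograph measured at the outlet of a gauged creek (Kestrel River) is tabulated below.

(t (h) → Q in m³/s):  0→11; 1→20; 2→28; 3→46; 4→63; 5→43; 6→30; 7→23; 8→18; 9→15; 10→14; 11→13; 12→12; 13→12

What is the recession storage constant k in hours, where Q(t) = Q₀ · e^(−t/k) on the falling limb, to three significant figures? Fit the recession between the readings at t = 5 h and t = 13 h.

On the falling limb, Q drops from 43 to 12 m³/s between t = 5 h and t = 13 h (Δt = 8 h).
k = −Δt / ln(Q₂/Q₁) = −8 / ln(12/43) = 6.27 h.

k ≈ 6.27 h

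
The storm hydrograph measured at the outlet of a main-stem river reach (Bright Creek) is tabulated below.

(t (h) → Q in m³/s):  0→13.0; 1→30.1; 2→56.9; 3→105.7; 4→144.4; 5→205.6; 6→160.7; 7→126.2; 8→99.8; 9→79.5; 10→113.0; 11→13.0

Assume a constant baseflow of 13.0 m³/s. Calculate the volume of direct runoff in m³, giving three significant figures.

Direct-runoff ordinates (Q − Q_b): 0.0, 17.1, 43.9, 92.7, 131.4, 192.6, 147.7, 113.2, 86.8, 66.5, 100.0, 0.0 m³/s.
ΣQ_DR = 991.9 m³/s.
With Δt = 1 h = 3600 s, V = ΣQ_DR · Δt = 991.9 × 3600 = 3.57 × 10^6 m³.

V ≈ 3.57 × 10^6 m³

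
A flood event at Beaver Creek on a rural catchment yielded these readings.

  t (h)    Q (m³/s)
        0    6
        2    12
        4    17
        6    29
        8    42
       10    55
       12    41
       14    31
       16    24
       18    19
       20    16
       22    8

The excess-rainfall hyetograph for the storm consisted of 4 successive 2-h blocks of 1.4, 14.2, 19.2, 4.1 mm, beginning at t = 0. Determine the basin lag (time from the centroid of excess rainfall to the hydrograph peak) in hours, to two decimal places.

t_L ≈ 5.66 h

Centroid of excess rainfall: t_c = Σ P_i·t̄_i / ΣP_i = 4.3368 h (block centres at 1, 3, 5, 7 h).
Hydrograph peak occurs at t = 10 h, so basin lag t_L = 10 − 4.3368 = 5.66 h.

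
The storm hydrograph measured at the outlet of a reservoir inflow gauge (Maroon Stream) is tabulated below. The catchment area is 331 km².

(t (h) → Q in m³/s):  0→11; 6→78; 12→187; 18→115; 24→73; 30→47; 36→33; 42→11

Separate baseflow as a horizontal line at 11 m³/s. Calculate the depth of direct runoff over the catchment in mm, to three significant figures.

d ≈ 30.5 mm

Direct runoff: 0.0, 67.0, 176.0, 104.0, 62.0, 36.0, 22.0, 0.0 m³/s; ΣQ_DR = 467.0 m³/s.
V = ΣQ_DR · Δt = 467.0 × 21600 s = 1.009 × 10^7 m³.
Over A = 331 km², depth = V / A = 30.5 mm.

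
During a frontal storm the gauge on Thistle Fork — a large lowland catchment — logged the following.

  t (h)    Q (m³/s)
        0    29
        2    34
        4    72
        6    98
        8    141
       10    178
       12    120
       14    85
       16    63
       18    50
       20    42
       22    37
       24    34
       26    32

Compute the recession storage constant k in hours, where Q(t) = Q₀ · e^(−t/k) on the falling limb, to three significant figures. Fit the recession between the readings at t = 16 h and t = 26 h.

k ≈ 14.8 h

On the falling limb, Q drops from 63 to 32 m³/s between t = 16 h and t = 26 h (Δt = 10 h).
k = −Δt / ln(Q₂/Q₁) = −10 / ln(32/63) = 14.8 h.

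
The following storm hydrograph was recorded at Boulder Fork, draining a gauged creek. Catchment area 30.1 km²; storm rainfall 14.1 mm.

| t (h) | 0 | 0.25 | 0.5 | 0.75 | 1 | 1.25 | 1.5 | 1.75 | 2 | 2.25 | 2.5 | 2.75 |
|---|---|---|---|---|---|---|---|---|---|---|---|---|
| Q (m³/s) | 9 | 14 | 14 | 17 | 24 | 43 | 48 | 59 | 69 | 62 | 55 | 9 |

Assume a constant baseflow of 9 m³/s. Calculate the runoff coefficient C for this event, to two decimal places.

ΣQ_DR = 315.0 m³/s; V = ΣQ_DR·Δt = 2.835 × 10^5 m³.
Runoff depth d = V / A = 9.419 mm.
C = d / P = 9.419 / 14.1 = 0.67.

C ≈ 0.67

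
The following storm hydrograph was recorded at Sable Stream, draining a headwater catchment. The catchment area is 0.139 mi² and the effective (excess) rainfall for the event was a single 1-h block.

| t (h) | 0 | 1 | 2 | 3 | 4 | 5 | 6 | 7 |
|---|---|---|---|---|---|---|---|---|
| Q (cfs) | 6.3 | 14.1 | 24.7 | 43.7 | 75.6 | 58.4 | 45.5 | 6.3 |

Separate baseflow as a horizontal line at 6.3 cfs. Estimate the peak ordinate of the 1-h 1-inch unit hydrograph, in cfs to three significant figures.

Direct runoff: 0.0, 7.8, 18.4, 37.4, 69.3, 52.1, 39.2, 0.0 cfs; ΣQ_DR = 224.2 cfs, peak = 69.3 cfs.
Runoff depth d = ΣQ_DR·Δt / A = 224.2 × 3600 / (0.139 mi²) = 2.499 in.
The 1-inch UH is the DRH scaled by (1 in)/d, so U_p = 69.3 × 1/2.499 = 27.7 cfs.

U_p ≈ 27.7 cfs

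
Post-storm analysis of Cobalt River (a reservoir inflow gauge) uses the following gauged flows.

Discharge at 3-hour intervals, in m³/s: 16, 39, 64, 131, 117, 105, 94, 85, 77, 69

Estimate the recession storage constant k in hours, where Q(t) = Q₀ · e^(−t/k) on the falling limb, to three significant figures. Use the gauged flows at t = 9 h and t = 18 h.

k ≈ 27.1 h

On the falling limb, Q drops from 131 to 94 m³/s between t = 9 h and t = 18 h (Δt = 9 h).
k = −Δt / ln(Q₂/Q₁) = −9 / ln(94/131) = 27.1 h.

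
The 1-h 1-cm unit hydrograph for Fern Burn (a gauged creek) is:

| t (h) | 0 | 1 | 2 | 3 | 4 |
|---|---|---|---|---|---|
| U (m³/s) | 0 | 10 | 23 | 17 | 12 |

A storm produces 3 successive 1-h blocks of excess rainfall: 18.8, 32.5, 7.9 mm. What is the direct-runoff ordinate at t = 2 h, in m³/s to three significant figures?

By discrete convolution, Q_j = Σ (P_i / 10 mm) · U_{j−i}.
At t = 2 h (j=2): Q = (18.8/10)·23 + (32.5/10)·10 + (7.9/10)·0 = 75.7 m³/s.

Q ≈ 75.7 m³/s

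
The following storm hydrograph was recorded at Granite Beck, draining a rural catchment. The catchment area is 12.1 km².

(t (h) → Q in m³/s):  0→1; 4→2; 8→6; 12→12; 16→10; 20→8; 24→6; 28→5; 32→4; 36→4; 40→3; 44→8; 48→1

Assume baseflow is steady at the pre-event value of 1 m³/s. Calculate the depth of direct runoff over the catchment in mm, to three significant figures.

d ≈ 67.8 mm

Direct runoff: 0.0, 1.0, 5.0, 11.0, 9.0, 7.0, 5.0, 4.0, 3.0, 3.0, 2.0, 7.0, 0.0 m³/s; ΣQ_DR = 57.00 m³/s.
V = ΣQ_DR · Δt = 57.00 × 14400 s = 8.208 × 10^5 m³.
Over A = 12.1 km², depth = V / A = 67.8 mm.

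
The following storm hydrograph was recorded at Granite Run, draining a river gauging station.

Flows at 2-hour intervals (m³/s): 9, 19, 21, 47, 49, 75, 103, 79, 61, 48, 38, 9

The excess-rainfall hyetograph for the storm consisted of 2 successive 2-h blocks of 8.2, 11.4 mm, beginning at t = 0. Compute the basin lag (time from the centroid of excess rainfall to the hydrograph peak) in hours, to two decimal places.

Centroid of excess rainfall: t_c = Σ P_i·t̄_i / ΣP_i = 2.1633 h (block centres at 1, 3 h).
Hydrograph peak occurs at t = 12 h, so basin lag t_L = 12 − 2.1633 = 9.84 h.

t_L ≈ 9.84 h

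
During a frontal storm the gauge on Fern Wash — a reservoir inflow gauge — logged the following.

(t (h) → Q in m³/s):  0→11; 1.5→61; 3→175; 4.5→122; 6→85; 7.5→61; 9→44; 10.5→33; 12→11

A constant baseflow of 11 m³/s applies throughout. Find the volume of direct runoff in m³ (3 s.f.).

V ≈ 2.72 × 10^6 m³

Direct-runoff ordinates (Q − Q_b): 0.0, 50.0, 164.0, 111.0, 74.0, 50.0, 33.0, 22.0, 0.0 m³/s.
ΣQ_DR = 504.0 m³/s.
With Δt = 1.5 h = 5400 s, V = ΣQ_DR · Δt = 504.0 × 5400 = 2.72 × 10^6 m³.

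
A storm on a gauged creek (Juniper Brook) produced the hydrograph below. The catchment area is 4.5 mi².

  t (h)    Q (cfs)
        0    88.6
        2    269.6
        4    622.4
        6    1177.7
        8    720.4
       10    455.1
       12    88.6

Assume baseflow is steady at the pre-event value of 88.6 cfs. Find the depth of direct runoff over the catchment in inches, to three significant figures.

Direct runoff: 0.0, 181.0, 533.8, 1089.1, 631.8, 366.5, 0.0 cfs; ΣQ_DR = 2802 cfs.
V = ΣQ_DR · Δt = 2802 × 7200 s = 2.018 × 10^7 ft³.
Over A = 4.5 mi², depth = V / A = 1.93 in.

d ≈ 1.93 in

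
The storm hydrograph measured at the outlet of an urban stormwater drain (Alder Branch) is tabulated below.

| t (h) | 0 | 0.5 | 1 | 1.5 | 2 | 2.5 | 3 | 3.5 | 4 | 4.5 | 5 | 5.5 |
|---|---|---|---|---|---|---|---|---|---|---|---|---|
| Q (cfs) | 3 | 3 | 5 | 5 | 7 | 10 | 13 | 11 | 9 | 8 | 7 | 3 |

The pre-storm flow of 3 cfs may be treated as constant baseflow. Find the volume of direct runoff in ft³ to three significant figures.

V ≈ 86400 ft³

Direct-runoff ordinates (Q − Q_b): 0.0, 0.0, 2.0, 2.0, 4.0, 7.0, 10.0, 8.0, 6.0, 5.0, 4.0, 0.0 cfs.
ΣQ_DR = 48.00 cfs.
With Δt = 0.5 h = 1800 s, V = ΣQ_DR · Δt = 48.00 × 1800 = 86400 ft³.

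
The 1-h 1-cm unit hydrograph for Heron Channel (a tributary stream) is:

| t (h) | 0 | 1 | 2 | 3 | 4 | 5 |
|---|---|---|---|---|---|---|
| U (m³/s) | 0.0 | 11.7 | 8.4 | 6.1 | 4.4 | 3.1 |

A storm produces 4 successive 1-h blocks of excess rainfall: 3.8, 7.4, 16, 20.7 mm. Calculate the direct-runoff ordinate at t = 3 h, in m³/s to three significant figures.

Q ≈ 27.3 m³/s

By discrete convolution, Q_j = Σ (P_i / 10 mm) · U_{j−i}.
At t = 3 h (j=3): Q = (3.8/10)·6.1 + (7.4/10)·8.4 + (16/10)·11.7 + (20.7/10)·0.0 = 27.3 m³/s.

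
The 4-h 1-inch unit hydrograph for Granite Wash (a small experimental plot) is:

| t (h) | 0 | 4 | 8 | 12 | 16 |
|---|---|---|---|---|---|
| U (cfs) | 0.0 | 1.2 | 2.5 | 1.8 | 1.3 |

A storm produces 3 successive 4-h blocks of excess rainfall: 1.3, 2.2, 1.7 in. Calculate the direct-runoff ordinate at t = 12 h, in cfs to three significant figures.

Q ≈ 9.88 cfs

By discrete convolution, Q_j = Σ (P_i / 1 in) · U_{j−i}.
At t = 12 h (j=3): Q = (1.3/1)·1.8 + (2.2/1)·2.5 + (1.7/1)·1.2 = 9.88 cfs.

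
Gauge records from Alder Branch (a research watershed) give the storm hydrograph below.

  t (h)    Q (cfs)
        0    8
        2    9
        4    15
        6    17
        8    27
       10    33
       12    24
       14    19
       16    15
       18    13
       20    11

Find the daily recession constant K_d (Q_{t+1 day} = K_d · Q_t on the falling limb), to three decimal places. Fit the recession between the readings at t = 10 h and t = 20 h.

K_d ≈ 0.072

Between t = 10 h and t = 20 h the flow falls from 33 to 11 cfs over 5×2 h = 10 h.
Per-interval ratio K = (11/33)^(1/5) = 0.8027; K_d = K^(24/2) = 0.072.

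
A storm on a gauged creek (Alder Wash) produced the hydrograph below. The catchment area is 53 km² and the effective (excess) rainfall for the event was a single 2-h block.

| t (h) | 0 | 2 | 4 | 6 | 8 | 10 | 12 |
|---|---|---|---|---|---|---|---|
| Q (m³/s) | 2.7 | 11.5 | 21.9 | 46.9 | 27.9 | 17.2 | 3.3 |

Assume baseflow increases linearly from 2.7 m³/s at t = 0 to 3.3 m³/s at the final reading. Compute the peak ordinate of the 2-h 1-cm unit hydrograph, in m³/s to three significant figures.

U_p ≈ 29.3 m³/s

Direct runoff: 0.00, 8.70, 19.00, 43.90, 24.80, 14.00, 0.00 m³/s; ΣQ_DR = 110.4 m³/s, peak = 43.90 m³/s.
Runoff depth d = ΣQ_DR·Δt / A = 110.4 × 7200 / (53 km²) = 15.00 mm.
The 1-cm UH is the DRH scaled by (10 mm)/d, so U_p = 43.90 × 10/15.00 = 29.3 m³/s.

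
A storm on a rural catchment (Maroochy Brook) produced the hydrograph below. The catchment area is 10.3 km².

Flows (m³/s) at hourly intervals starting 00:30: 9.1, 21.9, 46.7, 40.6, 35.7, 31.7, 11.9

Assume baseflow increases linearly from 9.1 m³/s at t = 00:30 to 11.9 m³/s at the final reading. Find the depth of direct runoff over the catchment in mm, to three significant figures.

Direct runoff: 0.00, 12.33, 36.67, 30.10, 24.73, 20.27, 0.00 m³/s; ΣQ_DR = 124.1 m³/s.
V = ΣQ_DR · Δt = 124.1 × 3600 s = 4.468 × 10^5 m³.
Over A = 10.3 km², depth = V / A = 43.4 mm.

d ≈ 43.4 mm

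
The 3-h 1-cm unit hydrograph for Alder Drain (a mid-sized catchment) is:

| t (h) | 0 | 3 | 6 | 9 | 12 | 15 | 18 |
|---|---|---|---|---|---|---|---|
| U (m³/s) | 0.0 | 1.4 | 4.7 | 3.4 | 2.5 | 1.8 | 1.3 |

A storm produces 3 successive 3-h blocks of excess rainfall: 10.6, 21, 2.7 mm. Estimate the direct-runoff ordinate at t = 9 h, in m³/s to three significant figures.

Q ≈ 13.9 m³/s

By discrete convolution, Q_j = Σ (P_i / 10 mm) · U_{j−i}.
At t = 9 h (j=3): Q = (10.6/10)·3.4 + (21/10)·4.7 + (2.7/10)·1.4 = 13.9 m³/s.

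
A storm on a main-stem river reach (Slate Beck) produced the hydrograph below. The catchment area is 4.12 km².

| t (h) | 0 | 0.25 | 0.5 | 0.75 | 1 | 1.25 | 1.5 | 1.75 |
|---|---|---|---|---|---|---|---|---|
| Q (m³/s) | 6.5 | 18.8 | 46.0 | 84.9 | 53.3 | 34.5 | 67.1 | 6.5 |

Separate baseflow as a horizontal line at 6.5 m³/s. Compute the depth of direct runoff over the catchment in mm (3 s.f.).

Direct runoff: 0.0, 12.3, 39.5, 78.4, 46.8, 28.0, 60.6, 0.0 m³/s; ΣQ_DR = 265.6 m³/s.
V = ΣQ_DR · Δt = 265.6 × 900 s = 2.390 × 10^5 m³.
Over A = 4.12 km², depth = V / A = 58.0 mm.

d ≈ 58.0 mm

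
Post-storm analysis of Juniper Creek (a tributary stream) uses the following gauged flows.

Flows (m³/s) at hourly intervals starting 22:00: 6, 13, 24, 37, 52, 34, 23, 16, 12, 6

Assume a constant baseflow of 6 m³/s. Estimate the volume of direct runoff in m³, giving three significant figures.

Direct-runoff ordinates (Q − Q_b): 0.0, 7.0, 18.0, 31.0, 46.0, 28.0, 17.0, 10.0, 6.0, 0.0 m³/s.
ΣQ_DR = 163.0 m³/s.
With Δt = 1 h = 3600 s, V = ΣQ_DR · Δt = 163.0 × 3600 = 5.87 × 10^5 m³.

V ≈ 5.87 × 10^5 m³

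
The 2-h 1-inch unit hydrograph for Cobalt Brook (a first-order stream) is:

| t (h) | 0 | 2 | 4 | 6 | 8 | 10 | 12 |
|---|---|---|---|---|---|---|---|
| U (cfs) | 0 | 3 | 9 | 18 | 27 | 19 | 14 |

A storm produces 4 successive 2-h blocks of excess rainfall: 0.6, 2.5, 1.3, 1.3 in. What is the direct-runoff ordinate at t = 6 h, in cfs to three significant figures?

Q ≈ 37.2 cfs

By discrete convolution, Q_j = Σ (P_i / 1 in) · U_{j−i}.
At t = 6 h (j=3): Q = (0.6/1)·18 + (2.5/1)·9 + (1.3/1)·3 + (1.3/1)·0 = 37.2 cfs.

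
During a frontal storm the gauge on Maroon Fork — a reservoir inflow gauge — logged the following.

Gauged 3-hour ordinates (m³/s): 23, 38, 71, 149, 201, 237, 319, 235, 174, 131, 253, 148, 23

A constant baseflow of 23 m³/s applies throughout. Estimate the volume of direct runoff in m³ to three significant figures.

Direct-runoff ordinates (Q − Q_b): 0.0, 15.0, 48.0, 126.0, 178.0, 214.0, 296.0, 212.0, 151.0, 108.0, 230.0, 125.0, 0.0 m³/s.
ΣQ_DR = 1703 m³/s.
With Δt = 3 h = 10800 s, V = ΣQ_DR · Δt = 1703 × 10800 = 1.84 × 10^7 m³.

V ≈ 1.84 × 10^7 m³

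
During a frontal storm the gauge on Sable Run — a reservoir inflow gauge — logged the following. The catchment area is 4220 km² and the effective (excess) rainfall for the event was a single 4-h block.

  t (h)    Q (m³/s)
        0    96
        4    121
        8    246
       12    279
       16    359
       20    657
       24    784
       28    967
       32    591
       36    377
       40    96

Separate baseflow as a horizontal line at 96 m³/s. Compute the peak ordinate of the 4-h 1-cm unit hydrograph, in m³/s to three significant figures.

U_p ≈ 726 m³/s

Direct runoff: 0.0, 25.0, 150.0, 183.0, 263.0, 561.0, 688.0, 871.0, 495.0, 281.0, 0.0 m³/s; ΣQ_DR = 3517 m³/s, peak = 871.0 m³/s.
Runoff depth d = ΣQ_DR·Δt / A = 3517 × 14400 / (4220 km²) = 12.00 mm.
The 1-cm UH is the DRH scaled by (10 mm)/d, so U_p = 871.0 × 10/12.00 = 726 m³/s.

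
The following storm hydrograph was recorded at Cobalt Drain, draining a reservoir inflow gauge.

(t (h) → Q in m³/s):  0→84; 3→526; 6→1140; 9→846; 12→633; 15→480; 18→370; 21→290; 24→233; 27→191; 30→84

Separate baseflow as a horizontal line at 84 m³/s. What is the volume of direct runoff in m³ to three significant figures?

Direct-runoff ordinates (Q − Q_b): 0.0, 442.0, 1056.0, 762.0, 549.0, 396.0, 286.0, 206.0, 149.0, 107.0, 0.0 m³/s.
ΣQ_DR = 3953 m³/s.
With Δt = 3 h = 10800 s, V = ΣQ_DR · Δt = 3953 × 10800 = 4.27 × 10^7 m³.

V ≈ 4.27 × 10^7 m³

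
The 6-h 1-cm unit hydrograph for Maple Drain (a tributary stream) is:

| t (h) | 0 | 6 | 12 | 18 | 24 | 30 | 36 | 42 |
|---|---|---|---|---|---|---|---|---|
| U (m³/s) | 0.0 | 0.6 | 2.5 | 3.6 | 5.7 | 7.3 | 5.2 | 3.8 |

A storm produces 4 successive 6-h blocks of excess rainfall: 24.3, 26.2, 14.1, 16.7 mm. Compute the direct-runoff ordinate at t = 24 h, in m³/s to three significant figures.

By discrete convolution, Q_j = Σ (P_i / 10 mm) · U_{j−i}.
At t = 24 h (j=4): Q = (24.3/10)·5.7 + (26.2/10)·3.6 + (14.1/10)·2.5 + (16.7/10)·0.6 = 27.8 m³/s.

Q ≈ 27.8 m³/s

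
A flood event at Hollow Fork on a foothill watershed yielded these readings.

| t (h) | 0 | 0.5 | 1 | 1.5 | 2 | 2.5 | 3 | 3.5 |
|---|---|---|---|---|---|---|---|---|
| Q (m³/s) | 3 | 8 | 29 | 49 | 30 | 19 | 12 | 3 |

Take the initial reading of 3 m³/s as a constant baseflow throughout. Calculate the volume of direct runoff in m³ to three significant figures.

V ≈ 2.32 × 10^5 m³

Direct-runoff ordinates (Q − Q_b): 0.0, 5.0, 26.0, 46.0, 27.0, 16.0, 9.0, 0.0 m³/s.
ΣQ_DR = 129.0 m³/s.
With Δt = 0.5 h = 1800 s, V = ΣQ_DR · Δt = 129.0 × 1800 = 2.32 × 10^5 m³.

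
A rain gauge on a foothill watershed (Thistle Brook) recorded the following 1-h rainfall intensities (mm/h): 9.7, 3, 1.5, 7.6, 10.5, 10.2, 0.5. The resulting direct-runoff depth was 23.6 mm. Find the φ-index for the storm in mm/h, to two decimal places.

φ ≈ 3.60 mm/h

Only the 4 blocks with intensity above φ contribute runoff: 9.7, 7.6, 10.5, 10.2 mm/h.
Σ(I−φ)·Δt = d  ⇒  (9.7+7.6+10.5+10.2 − 4φ)·1 = 23.6
φ = (38.00 − 23.6/1) / 4 = 3.60 mm/h.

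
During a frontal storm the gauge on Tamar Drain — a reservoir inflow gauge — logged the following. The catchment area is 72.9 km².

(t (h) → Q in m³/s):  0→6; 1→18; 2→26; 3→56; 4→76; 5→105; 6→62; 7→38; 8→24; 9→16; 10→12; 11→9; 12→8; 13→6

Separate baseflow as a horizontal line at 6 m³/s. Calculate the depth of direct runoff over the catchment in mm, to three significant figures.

d ≈ 18.7 mm

Direct runoff: 0.0, 12.0, 20.0, 50.0, 70.0, 99.0, 56.0, 32.0, 18.0, 10.0, 6.0, 3.0, 2.0, 0.0 m³/s; ΣQ_DR = 378.0 m³/s.
V = ΣQ_DR · Δt = 378.0 × 3600 s = 1.361 × 10^6 m³.
Over A = 72.9 km², depth = V / A = 18.7 mm.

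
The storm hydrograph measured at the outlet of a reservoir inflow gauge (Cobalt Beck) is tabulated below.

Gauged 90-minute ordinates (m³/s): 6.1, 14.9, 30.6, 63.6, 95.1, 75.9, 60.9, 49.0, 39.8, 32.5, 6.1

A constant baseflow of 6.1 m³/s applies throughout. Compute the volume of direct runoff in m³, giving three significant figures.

V ≈ 2.20 × 10^6 m³

Direct-runoff ordinates (Q − Q_b): 0.0, 8.8, 24.5, 57.5, 89.0, 69.8, 54.8, 42.9, 33.7, 26.4, 0.0 m³/s.
ΣQ_DR = 407.4 m³/s.
With Δt = 1.5 h = 5400 s, V = ΣQ_DR · Δt = 407.4 × 5400 = 2.20 × 10^6 m³.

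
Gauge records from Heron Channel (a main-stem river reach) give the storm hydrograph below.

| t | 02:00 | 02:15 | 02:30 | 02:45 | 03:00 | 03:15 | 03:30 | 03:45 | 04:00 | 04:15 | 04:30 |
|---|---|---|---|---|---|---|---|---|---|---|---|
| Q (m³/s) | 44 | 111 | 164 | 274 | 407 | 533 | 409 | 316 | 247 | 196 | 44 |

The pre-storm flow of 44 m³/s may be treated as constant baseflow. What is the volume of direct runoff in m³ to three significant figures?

Direct-runoff ordinates (Q − Q_b): 0.0, 67.0, 120.0, 230.0, 363.0, 489.0, 365.0, 272.0, 203.0, 152.0, 0.0 m³/s.
ΣQ_DR = 2261 m³/s.
With Δt = 0.25 h = 900 s, V = ΣQ_DR · Δt = 2261 × 900 = 2.03 × 10^6 m³.

V ≈ 2.03 × 10^6 m³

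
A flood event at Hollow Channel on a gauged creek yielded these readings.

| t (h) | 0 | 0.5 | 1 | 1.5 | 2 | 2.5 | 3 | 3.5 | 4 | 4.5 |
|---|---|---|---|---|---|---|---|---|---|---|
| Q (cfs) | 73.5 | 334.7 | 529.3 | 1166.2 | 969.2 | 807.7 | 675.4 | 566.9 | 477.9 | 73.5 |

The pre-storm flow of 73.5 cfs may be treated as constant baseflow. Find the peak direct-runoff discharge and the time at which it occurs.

Subtracting baseflow gives direct-runoff ordinates: 0.0, 261.2, 455.8, 1092.7, 895.7, 734.2, 601.9, 493.4, 404.4, 0.0 cfs.
The maximum is 1092.7 cfs, occurring at the reading for t = 1.5 h.

Q_p = 1092.7 cfs at t = 1.5 h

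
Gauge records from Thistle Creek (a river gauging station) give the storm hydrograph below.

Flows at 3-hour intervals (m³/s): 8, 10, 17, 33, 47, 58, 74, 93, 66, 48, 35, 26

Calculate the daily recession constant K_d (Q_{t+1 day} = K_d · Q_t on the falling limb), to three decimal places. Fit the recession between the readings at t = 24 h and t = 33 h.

K_d ≈ 0.083

Between t = 24 h and t = 33 h the flow falls from 66 to 26 m³/s over 3×3 h = 9 h.
Per-interval ratio K = (26/66)^(1/3) = 0.7331; K_d = K^(24/3) = 0.083.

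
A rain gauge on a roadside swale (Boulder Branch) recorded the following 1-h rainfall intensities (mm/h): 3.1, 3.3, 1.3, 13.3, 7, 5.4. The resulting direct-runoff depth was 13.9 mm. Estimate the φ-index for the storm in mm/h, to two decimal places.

Only the 3 blocks with intensity above φ contribute runoff: 13.3, 7, 5.4 mm/h.
Σ(I−φ)·Δt = d  ⇒  (13.3+7+5.4 − 3φ)·1 = 13.9
φ = (25.70 − 13.9/1) / 3 = 3.93 mm/h.

φ ≈ 3.93 mm/h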